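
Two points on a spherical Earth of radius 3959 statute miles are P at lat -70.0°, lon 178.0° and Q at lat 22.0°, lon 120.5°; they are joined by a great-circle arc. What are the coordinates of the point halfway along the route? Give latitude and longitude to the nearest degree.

Write both endpoints as unit vectors p₁, p₂ with components (cos φ cos λ, cos φ sin λ, sin φ).
The central angle between the endpoints is δ = arccos(p₁·p₂) ≈ 1.753 rad (100.5°).
Interpolate at f = 1/2 with slerp weights a = sin((1−f)δ)/sin δ ≈ 0.782, b = sin(fδ)/sin δ ≈ 0.782.
p = a·p₁ + b·p₂ ≈ (-0.635, 0.634, -0.442); φ = arcsin(p_z) ≈ -26.21°, λ = atan2(p_y, p_x) ≈ 135.06°.

≈ lat -26°, lon 135°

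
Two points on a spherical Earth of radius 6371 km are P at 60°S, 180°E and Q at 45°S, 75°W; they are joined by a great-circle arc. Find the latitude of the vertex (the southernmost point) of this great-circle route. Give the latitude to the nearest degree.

≈ 66°S

The great circle lies in the plane with unit normal n̂ = (p₁ × p₂)/|p₁ × p₂|.
Here n̂_z ≈ +0.400; the vertex latitude is φ_max = arccos|n̂_z| ≈ 66.4°.
Check via Clairaut: cos φ_max = |cos φ₁| · sin C = cos(60.0°)·sin(126.9°) ≈ 0.400, again giving ≈ 66.4°.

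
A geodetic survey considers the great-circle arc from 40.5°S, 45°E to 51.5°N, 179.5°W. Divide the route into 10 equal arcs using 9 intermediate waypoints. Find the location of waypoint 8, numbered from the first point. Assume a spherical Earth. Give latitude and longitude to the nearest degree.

≈ 44°N, 137°E

Convert each endpoint to a unit vector on the sphere (x = cos φ cos λ, y = cos φ sin λ, z = sin φ).
The central angle between the endpoints is δ = arccos(p₁·p₂) ≈ 2.579 rad (147.8°).
Interpolate at f = 8/10 with slerp weights a = sin((1−f)δ)/sin δ ≈ 0.925, b = sin(fδ)/sin δ ≈ 1.652.
p = a·p₁ + b·p₂ ≈ (-0.531, 0.488, 0.692); φ = arcsin(p_z) ≈ 43.82°, λ = atan2(p_y, p_x) ≈ 137.41°.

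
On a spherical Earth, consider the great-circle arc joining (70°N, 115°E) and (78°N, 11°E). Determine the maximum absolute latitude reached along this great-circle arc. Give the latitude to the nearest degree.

The great circle lies in the plane with unit normal n̂ = (p₁ × p₂)/|p₁ × p₂|.
Here n̂_z ≈ -0.160; the vertex latitude is φ_max = arccos|n̂_z| ≈ 80.8°.
Check via Clairaut: cos φ_max = |cos φ₁| · sin C = cos(70.0°)·sin(27.9°) ≈ 0.160, again giving ≈ 80.8°.

≈ 81°N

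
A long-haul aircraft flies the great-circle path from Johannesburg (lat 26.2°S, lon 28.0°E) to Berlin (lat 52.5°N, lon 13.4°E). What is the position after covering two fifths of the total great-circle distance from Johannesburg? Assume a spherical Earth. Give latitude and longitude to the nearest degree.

≈ lat 5°N, lon 23°E

Write both endpoints as unit vectors p₁, p₂ with components (cos φ cos λ, cos φ sin λ, sin φ).
The central angle between the endpoints is δ = arccos(p₁·p₂) ≈ 1.392 rad (79.7°).
Interpolate at f = 2/5 with slerp weights a = sin((1−f)δ)/sin δ ≈ 0.753, b = sin(fδ)/sin δ ≈ 0.537.
p = a·p₁ + b·p₂ ≈ (0.915, 0.393, 0.093); φ = arcsin(p_z) ≈ 5.36°, λ = atan2(p_y, p_x) ≈ 23.25°.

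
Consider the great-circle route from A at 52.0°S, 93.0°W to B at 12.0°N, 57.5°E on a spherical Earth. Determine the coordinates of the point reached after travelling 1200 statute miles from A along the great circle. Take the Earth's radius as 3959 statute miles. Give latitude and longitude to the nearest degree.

≈ 63°S, 67°W

The haversine formula gives a central angle δ ≈ 2.329 rad (133.5°) between the endpoints. The total great-circle distance is δ·R ≈ 2.329 × 3959 ≈ 9222 mi, so the target fraction is f = 1200/9222 ≈ 0.130.
Interpolate at f ≈ 0.130 with slerp weights a = sin((1−f)δ)/sin δ ≈ 1.237, b = sin(fδ)/sin δ ≈ 0.411.
p = a·p₁ + b·p₂ ≈ (0.176, -0.421, -0.890); φ = arcsin(p_z) ≈ -62.82°, λ = atan2(p_y, p_x) ≈ -67.30°.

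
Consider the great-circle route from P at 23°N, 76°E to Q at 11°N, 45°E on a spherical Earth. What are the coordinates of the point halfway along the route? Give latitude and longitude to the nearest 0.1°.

≈ 17.6°N, 60.0°E

Convert each endpoint to a unit vector on the sphere (x = cos φ cos λ, y = cos φ sin λ, z = sin φ).
The central angle between the endpoints is δ = arccos(p₁·p₂) ≈ 0.557 rad (31.9°).
Interpolate at f = 1/2 with slerp weights a = sin((1−f)δ)/sin δ ≈ 0.520, b = sin(fδ)/sin δ ≈ 0.520.
p = a·p₁ + b·p₂ ≈ (0.477, 0.825, 0.302); φ = arcsin(p_z) ≈ 17.60°, λ = atan2(p_y, p_x) ≈ 59.99°.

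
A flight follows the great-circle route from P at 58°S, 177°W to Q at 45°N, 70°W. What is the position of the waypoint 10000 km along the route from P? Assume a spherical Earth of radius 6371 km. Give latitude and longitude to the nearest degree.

Write both endpoints as unit vectors p₁, p₂ with components (cos φ cos λ, cos φ sin λ, sin φ).
The central angle between the endpoints is δ = arccos(p₁·p₂) ≈ 2.359 rad (135.2°). The total great-circle distance is δ·R ≈ 2.359 × 6371 ≈ 15030 km, so the target fraction is f = 10000/15030 ≈ 0.665.
Interpolate at f ≈ 0.665 with slerp weights a = sin((1−f)δ)/sin δ ≈ 1.007, b = sin(fδ)/sin δ ≈ 1.418.
p = a·p₁ + b·p₂ ≈ (-0.190, -0.970, 0.149); φ = arcsin(p_z) ≈ 8.56°, λ = atan2(p_y, p_x) ≈ -101.07°.

≈ 9°N, 101°W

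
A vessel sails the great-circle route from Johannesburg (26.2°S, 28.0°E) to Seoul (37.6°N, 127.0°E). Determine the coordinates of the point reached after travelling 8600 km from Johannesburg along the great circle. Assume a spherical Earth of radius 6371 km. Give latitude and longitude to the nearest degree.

≈ 22°N, 91°E

Convert each endpoint to a unit vector on the sphere (x = cos φ cos λ, y = cos φ sin λ, z = sin φ).
The central angle between the endpoints is δ = arccos(p₁·p₂) ≈ 1.961 rad (112.4°). The total great-circle distance is δ·R ≈ 1.961 × 6371 ≈ 12495 km, so the target fraction is f = 8600/12495 ≈ 0.688.
Interpolate at f ≈ 0.688 with slerp weights a = sin((1−f)δ)/sin δ ≈ 0.621, b = sin(fδ)/sin δ ≈ 1.055.
p = a·p₁ + b·p₂ ≈ (-0.011, 0.929, 0.370); φ = arcsin(p_z) ≈ 21.70°, λ = atan2(p_y, p_x) ≈ 90.70°.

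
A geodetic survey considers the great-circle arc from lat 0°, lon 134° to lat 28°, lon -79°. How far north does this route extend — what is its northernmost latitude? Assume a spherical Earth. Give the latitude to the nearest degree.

≈ 44°

The great circle lies in the plane with unit normal n̂ = (p₁ × p₂)/|p₁ × p₂|.
Here n̂_z ≈ +0.716; the vertex latitude is φ_max = arccos|n̂_z| ≈ 44.3°.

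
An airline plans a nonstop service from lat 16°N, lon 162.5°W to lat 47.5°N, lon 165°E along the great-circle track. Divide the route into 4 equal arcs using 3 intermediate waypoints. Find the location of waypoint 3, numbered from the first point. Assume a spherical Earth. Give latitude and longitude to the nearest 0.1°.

≈ lat 40.5°N, lon 175.6°E

The haversine formula gives a central angle δ ≈ 0.721 rad (41.3°) between the endpoints.
Interpolate at f = 3/4 with slerp weights a = sin((1−f)δ)/sin δ ≈ 0.272, b = sin(fδ)/sin δ ≈ 0.780.
p = a·p₁ + b·p₂ ≈ (-0.758, 0.058, 0.650); φ = arcsin(p_z) ≈ 40.53°, λ = atan2(p_y, p_x) ≈ 175.63°.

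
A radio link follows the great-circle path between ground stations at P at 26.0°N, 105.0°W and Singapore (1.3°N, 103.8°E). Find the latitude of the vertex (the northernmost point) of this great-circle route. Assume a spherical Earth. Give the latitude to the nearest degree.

The great circle lies in the plane with unit normal n̂ = (p₁ × p₂)/|p₁ × p₂|.
Here n̂_z ≈ -0.688; the vertex latitude is φ_max = arccos|n̂_z| ≈ 46.5°.
Check via Clairaut: cos φ_max = |cos φ₁| · sin C = cos(26.0°)·sin(50.0°) ≈ 0.688, again giving ≈ 46.5°.

≈ 47°N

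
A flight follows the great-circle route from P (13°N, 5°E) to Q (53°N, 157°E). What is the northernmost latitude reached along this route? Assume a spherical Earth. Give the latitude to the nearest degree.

≈ 73°N

The great circle lies in the plane with unit normal n̂ = (p₁ × p₂)/|p₁ × p₂|.
Here n̂_z ≈ +0.293; the vertex latitude is φ_max = arccos|n̂_z| ≈ 73.0°.
Check via Clairaut: cos φ_max = |cos φ₁| · sin C = cos(13.0°)·sin(17.5°) ≈ 0.293, again giving ≈ 73.0°.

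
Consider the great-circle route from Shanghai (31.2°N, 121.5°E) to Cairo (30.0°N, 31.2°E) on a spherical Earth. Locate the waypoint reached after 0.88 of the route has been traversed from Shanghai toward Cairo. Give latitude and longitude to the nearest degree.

≈ 34°N, 41°E

From cos δ = sin φ₁ sin φ₂ + cos φ₁ cos φ₂ cos Δλ, the central angle is δ ≈ 1.313 rad (75.2°).
Interpolate at f = 0.88 with slerp weights a = sin((1−f)δ)/sin δ ≈ 0.162, b = sin(fδ)/sin δ ≈ 0.946.
p = a·p₁ + b·p₂ ≈ (0.628, 0.543, 0.557); φ = arcsin(p_z) ≈ 33.86°, λ = atan2(p_y, p_x) ≈ 40.82°.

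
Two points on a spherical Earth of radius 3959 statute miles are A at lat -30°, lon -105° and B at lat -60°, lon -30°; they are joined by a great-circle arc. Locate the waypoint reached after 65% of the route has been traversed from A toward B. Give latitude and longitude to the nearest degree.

≈ lat -56°, lon -67°

Write both endpoints as unit vectors p₁, p₂ with components (cos φ cos λ, cos φ sin λ, sin φ).
The central angle between the endpoints is δ = arccos(p₁·p₂) ≈ 0.994 rad (57.0°).
Interpolate at f = 0.65 with slerp weights a = sin((1−f)δ)/sin δ ≈ 0.407, b = sin(fδ)/sin δ ≈ 0.718.
p = a·p₁ + b·p₂ ≈ (0.220, -0.520, -0.825); φ = arcsin(p_z) ≈ -55.64°, λ = atan2(p_y, p_x) ≈ -67.07°.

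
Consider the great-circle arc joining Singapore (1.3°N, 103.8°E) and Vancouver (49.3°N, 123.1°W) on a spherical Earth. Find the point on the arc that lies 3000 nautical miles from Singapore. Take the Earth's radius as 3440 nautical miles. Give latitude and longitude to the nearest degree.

From cos δ = sin φ₁ sin φ₂ + cos φ₁ cos φ₂ cos Δλ, the central angle is δ ≈ 2.013 rad (115.4°). The total great-circle distance is δ·R ≈ 2.013 × 3440 ≈ 6926 nmi, so the target fraction is f = 3000/6926 ≈ 0.433.
Interpolate at f ≈ 0.433 with slerp weights a = sin((1−f)δ)/sin δ ≈ 1.006, b = sin(fδ)/sin δ ≈ 0.847.
p = a·p₁ + b·p₂ ≈ (-0.542, 0.514, 0.665); φ = arcsin(p_z) ≈ 41.70°, λ = atan2(p_y, p_x) ≈ 136.50°.

≈ 42°N, 137°E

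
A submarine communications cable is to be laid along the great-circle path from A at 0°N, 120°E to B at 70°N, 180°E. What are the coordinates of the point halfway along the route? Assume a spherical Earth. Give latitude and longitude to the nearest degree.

Convert each endpoint to a unit vector on the sphere (x = cos φ cos λ, y = cos φ sin λ, z = sin φ).
The central angle between the endpoints is δ = arccos(p₁·p₂) ≈ 1.399 rad (80.2°).
Interpolate at f = 1/2 with slerp weights a = sin((1−f)δ)/sin δ ≈ 0.653, b = sin(fδ)/sin δ ≈ 0.653.
p = a·p₁ + b·p₂ ≈ (-0.550, 0.566, 0.614); φ = arcsin(p_z) ≈ 37.88°, λ = atan2(p_y, p_x) ≈ 134.19°.

≈ 38°N, 134°E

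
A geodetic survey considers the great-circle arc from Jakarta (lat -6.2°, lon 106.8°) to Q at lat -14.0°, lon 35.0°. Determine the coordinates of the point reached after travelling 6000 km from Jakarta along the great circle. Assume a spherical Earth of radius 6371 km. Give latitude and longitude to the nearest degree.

≈ lat -14°, lon 52°

From cos δ = sin φ₁ sin φ₂ + cos φ₁ cos φ₂ cos Δλ, the central angle is δ ≈ 1.237 rad (70.9°). The total great-circle distance is δ·R ≈ 1.237 × 6371 ≈ 7882 km, so the target fraction is f = 6000/7882 ≈ 0.761.
Interpolate at f ≈ 0.761 with slerp weights a = sin((1−f)δ)/sin δ ≈ 0.308, b = sin(fδ)/sin δ ≈ 0.856.
p = a·p₁ + b·p₂ ≈ (0.592, 0.770, -0.240); φ = arcsin(p_z) ≈ -13.90°, λ = atan2(p_y, p_x) ≈ 52.45°.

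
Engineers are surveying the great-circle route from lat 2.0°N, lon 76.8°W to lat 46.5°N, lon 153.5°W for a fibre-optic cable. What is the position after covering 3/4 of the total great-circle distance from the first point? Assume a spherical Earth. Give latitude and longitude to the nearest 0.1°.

≈ lat 40.4°N, lon 127.3°W

Convert each endpoint to a unit vector on the sphere (x = cos φ cos λ, y = cos φ sin λ, z = sin φ).
The central angle between the endpoints is δ = arccos(p₁·p₂) ≈ 1.386 rad (79.4°).
Interpolate at f = 3/4 with slerp weights a = sin((1−f)δ)/sin δ ≈ 0.346, b = sin(fδ)/sin δ ≈ 0.877.
p = a·p₁ + b·p₂ ≈ (-0.461, -0.606, 0.648); φ = arcsin(p_z) ≈ 40.41°, λ = atan2(p_y, p_x) ≈ -127.31°.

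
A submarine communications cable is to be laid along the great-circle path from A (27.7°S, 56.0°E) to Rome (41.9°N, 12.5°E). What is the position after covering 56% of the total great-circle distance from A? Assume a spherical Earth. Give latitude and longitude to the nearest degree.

From cos δ = sin φ₁ sin φ₂ + cos φ₁ cos φ₂ cos Δλ, the central angle is δ ≈ 1.402 rad (80.4°).
Interpolate at f = 0.56 with slerp weights a = sin((1−f)δ)/sin δ ≈ 0.587, b = sin(fδ)/sin δ ≈ 0.717.
p = a·p₁ + b·p₂ ≈ (0.812, 0.546, 0.206); φ = arcsin(p_z) ≈ 11.90°, λ = atan2(p_y, p_x) ≈ 33.94°.

≈ (12°N, 34°E)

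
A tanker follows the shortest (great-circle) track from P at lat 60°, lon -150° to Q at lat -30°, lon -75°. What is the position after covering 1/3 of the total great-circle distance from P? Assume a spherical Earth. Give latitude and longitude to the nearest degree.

The haversine formula gives a central angle δ ≈ 1.898 rad (108.7°) between the endpoints.
Interpolate at f = 1/3 with slerp weights a = sin((1−f)δ)/sin δ ≈ 1.007, b = sin(fδ)/sin δ ≈ 0.624.
p = a·p₁ + b·p₂ ≈ (-0.296, -0.774, 0.560); φ = arcsin(p_z) ≈ 34.05°, λ = atan2(p_y, p_x) ≈ -110.94°.

≈ lat 34°, lon -111°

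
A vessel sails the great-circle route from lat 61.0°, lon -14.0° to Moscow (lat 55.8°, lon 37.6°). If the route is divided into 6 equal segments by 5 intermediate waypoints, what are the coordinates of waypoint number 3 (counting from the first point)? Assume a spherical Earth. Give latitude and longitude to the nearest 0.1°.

The haversine formula gives a central angle δ ≈ 0.468 rad (26.8°) between the endpoints.
Interpolate at f = 3/6 with slerp weights a = sin((1−f)δ)/sin δ ≈ 0.514, b = sin(fδ)/sin δ ≈ 0.514.
p = a·p₁ + b·p₂ ≈ (0.471, 0.116, 0.875); φ = arcsin(p_z) ≈ 61.00°, λ = atan2(p_y, p_x) ≈ 13.84°.

≈ lat 61.0°, lon 13.8°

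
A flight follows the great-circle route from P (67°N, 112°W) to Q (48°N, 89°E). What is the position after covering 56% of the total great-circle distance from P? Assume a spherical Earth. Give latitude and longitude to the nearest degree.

≈ (75°N, 106°E)

Write both endpoints as unit vectors p₁, p₂ with components (cos φ cos λ, cos φ sin λ, sin φ).
The central angle between the endpoints is δ = arccos(p₁·p₂) ≈ 1.115 rad (63.9°).
Interpolate at f = 0.56 with slerp weights a = sin((1−f)δ)/sin δ ≈ 0.525, b = sin(fδ)/sin δ ≈ 0.651.
p = a·p₁ + b·p₂ ≈ (-0.069, 0.246, 0.967); φ = arcsin(p_z) ≈ 75.22°, λ = atan2(p_y, p_x) ≈ 105.74°.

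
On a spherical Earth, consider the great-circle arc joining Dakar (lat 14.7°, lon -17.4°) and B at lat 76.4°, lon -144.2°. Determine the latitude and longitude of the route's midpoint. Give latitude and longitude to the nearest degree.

≈ lat 55°, lon -30°

Write both endpoints as unit vectors p₁, p₂ with components (cos φ cos λ, cos φ sin λ, sin φ).
The central angle between the endpoints is δ = arccos(p₁·p₂) ≈ 1.460 rad (83.7°).
Interpolate at f = 1/2 with slerp weights a = sin((1−f)δ)/sin δ ≈ 0.671, b = sin(fδ)/sin δ ≈ 0.671.
p = a·p₁ + b·p₂ ≈ (0.491, -0.286, 0.823); φ = arcsin(p_z) ≈ 55.34°, λ = atan2(p_y, p_x) ≈ -30.23°.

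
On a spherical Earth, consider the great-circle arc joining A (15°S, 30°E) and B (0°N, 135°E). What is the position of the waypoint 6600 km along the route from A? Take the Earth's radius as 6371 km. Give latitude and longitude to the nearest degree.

Write both endpoints as unit vectors p₁, p₂ with components (cos φ cos λ, cos φ sin λ, sin φ).
The central angle between the endpoints is δ = arccos(p₁·p₂) ≈ 1.823 rad (104.5°). The total great-circle distance is δ·R ≈ 1.823 × 6371 ≈ 11617 km, so the target fraction is f = 6600/11617 ≈ 0.568.
Interpolate at f ≈ 0.568 with slerp weights a = sin((1−f)δ)/sin δ ≈ 0.732, b = sin(fδ)/sin δ ≈ 0.889.
p = a·p₁ + b·p₂ ≈ (-0.016, 0.982, -0.189); φ = arcsin(p_z) ≈ -10.92°, λ = atan2(p_y, p_x) ≈ 90.94°.

≈ (11°S, 91°E)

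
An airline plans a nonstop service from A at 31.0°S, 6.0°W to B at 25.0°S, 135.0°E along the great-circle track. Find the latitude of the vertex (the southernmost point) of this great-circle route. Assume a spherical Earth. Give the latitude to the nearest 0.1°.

The great circle lies in the plane with unit normal n̂ = (p₁ × p₂)/|p₁ × p₂|.
Here n̂_z ≈ +0.530; the vertex latitude is φ_max = arccos|n̂_z| ≈ 58.0°.
Check via Clairaut: cos φ_max = |cos φ₁| · sin C = cos(31.0°)·sin(141.8°) ≈ 0.530, again giving ≈ 58.0°.

≈ 58.0°S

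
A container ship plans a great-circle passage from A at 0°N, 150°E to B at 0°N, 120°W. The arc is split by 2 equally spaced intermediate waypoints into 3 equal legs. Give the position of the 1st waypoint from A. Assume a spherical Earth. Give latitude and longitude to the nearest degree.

Convert each endpoint to a unit vector on the sphere (x = cos φ cos λ, y = cos φ sin λ, z = sin φ).
The central angle between the endpoints is δ = arccos(p₁·p₂) ≈ 1.571 rad (90.0°).
Interpolate at f = 1/3 with slerp weights a = sin((1−f)δ)/sin δ ≈ 0.866, b = sin(fδ)/sin δ ≈ 0.500.
p = a·p₁ + b·p₂ ≈ (-1.000, 0.000, 0.000); φ = arcsin(p_z) ≈ 0.00°, λ = atan2(p_y, p_x) ≈ 180.00°.

≈ 0°N, 180°E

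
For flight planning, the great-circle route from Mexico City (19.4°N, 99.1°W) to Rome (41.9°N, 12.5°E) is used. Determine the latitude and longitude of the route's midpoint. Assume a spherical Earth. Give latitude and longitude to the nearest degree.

≈ 46°N, 53°W

Convert each endpoint to a unit vector on the sphere (x = cos φ cos λ, y = cos φ sin λ, z = sin φ).
The central angle between the endpoints is δ = arccos(p₁·p₂) ≈ 1.607 rad (92.1°).
Interpolate at f = 1/2 with slerp weights a = sin((1−f)δ)/sin δ ≈ 0.720, b = sin(fδ)/sin δ ≈ 0.720.
p = a·p₁ + b·p₂ ≈ (0.416, -0.555, 0.720); φ = arcsin(p_z) ≈ 46.09°, λ = atan2(p_y, p_x) ≈ -53.14°.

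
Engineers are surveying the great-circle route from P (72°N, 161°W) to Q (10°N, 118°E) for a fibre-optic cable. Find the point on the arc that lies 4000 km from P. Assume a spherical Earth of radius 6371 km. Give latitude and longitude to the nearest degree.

Write both endpoints as unit vectors p₁, p₂ with components (cos φ cos λ, cos φ sin λ, sin φ).
The central angle between the endpoints is δ = arccos(p₁·p₂) ≈ 1.356 rad (77.7°). The total great-circle distance is δ·R ≈ 1.356 × 6371 ≈ 8642 km, so the target fraction is f = 4000/8642 ≈ 0.463.
Interpolate at f ≈ 0.463 with slerp weights a = sin((1−f)δ)/sin δ ≈ 0.681, b = sin(fδ)/sin δ ≈ 0.601.
p = a·p₁ + b·p₂ ≈ (-0.477, 0.454, 0.752); φ = arcsin(p_z) ≈ 48.80°, λ = atan2(p_y, p_x) ≈ 136.41°.

≈ (49°N, 136°E)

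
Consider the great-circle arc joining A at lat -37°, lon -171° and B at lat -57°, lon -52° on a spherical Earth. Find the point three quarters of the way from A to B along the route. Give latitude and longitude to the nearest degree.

Convert each endpoint to a unit vector on the sphere (x = cos φ cos λ, y = cos φ sin λ, z = sin φ).
The central angle between the endpoints is δ = arccos(p₁·p₂) ≈ 1.273 rad (72.9°).
Interpolate at f = 3/4 with slerp weights a = sin((1−f)δ)/sin δ ≈ 0.327, b = sin(fδ)/sin δ ≈ 0.854.
p = a·p₁ + b·p₂ ≈ (0.028, -0.407, -0.913); φ = arcsin(p_z) ≈ -65.91°, λ = atan2(p_y, p_x) ≈ -86.05°.

≈ lat -66°, lon -86°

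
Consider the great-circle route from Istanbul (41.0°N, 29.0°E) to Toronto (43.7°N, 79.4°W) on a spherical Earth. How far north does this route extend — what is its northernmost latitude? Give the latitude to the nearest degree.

≈ 57°N

The great circle lies in the plane with unit normal n̂ = (p₁ × p₂)/|p₁ × p₂|.
Here n̂_z ≈ -0.539; the vertex latitude is φ_max = arccos|n̂_z| ≈ 57.4°.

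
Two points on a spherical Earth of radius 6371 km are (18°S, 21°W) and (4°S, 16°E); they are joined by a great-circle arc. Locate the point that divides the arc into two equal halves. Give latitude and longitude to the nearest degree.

≈ (12°S, 2°W)

Write both endpoints as unit vectors p₁, p₂ with components (cos φ cos λ, cos φ sin λ, sin φ).
The central angle between the endpoints is δ = arccos(p₁·p₂) ≈ 0.677 rad (38.8°).
Interpolate at f = 1/2 with slerp weights a = sin((1−f)δ)/sin δ ≈ 0.530, b = sin(fδ)/sin δ ≈ 0.530.
p = a·p₁ + b·p₂ ≈ (0.979, -0.035, -0.201); φ = arcsin(p_z) ≈ -11.58°, λ = atan2(p_y, p_x) ≈ -2.04°.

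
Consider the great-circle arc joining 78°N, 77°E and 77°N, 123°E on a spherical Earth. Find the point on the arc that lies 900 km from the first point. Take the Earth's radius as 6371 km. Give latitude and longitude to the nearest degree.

≈ 78°N, 116°E

Convert each endpoint to a unit vector on the sphere (x = cos φ cos λ, y = cos φ sin λ, z = sin φ).
The central angle between the endpoints is δ = arccos(p₁·p₂) ≈ 0.170 rad (9.7°). The total great-circle distance is δ·R ≈ 0.170 × 6371 ≈ 1084 km, so the target fraction is f = 900/1084 ≈ 0.830.
Interpolate at f ≈ 0.830 with slerp weights a = sin((1−f)δ)/sin δ ≈ 0.170, b = sin(fδ)/sin δ ≈ 0.832.
p = a·p₁ + b·p₂ ≈ (-0.094, 0.191, 0.977); φ = arcsin(p_z) ≈ 77.69°, λ = atan2(p_y, p_x) ≈ 116.14°.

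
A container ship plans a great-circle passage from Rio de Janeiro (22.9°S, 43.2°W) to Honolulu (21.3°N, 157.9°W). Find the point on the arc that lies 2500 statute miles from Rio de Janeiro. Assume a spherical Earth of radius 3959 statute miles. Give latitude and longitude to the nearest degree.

Convert each endpoint to a unit vector on the sphere (x = cos φ cos λ, y = cos φ sin λ, z = sin φ).
The central angle between the endpoints is δ = arccos(p₁·p₂) ≈ 2.094 rad (120.0°). The total great-circle distance is δ·R ≈ 2.094 × 3959 ≈ 8292 mi, so the target fraction is f = 2500/8292 ≈ 0.302.
Interpolate at f ≈ 0.302 with slerp weights a = sin((1−f)δ)/sin δ ≈ 1.148, b = sin(fδ)/sin δ ≈ 0.682.
p = a·p₁ + b·p₂ ≈ (0.182, -0.963, -0.199); φ = arcsin(p_z) ≈ -11.48°, λ = atan2(p_y, p_x) ≈ -79.27°.

≈ 11°S, 79°W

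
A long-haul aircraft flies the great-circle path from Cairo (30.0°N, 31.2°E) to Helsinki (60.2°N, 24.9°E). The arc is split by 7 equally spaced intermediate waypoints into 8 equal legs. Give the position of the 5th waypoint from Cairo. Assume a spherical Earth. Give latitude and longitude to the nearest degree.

≈ 49°N, 28°E

Write both endpoints as unit vectors p₁, p₂ with components (cos φ cos λ, cos φ sin λ, sin φ).
The central angle between the endpoints is δ = arccos(p₁·p₂) ≈ 0.532 rad (30.5°).
Interpolate at f = 5/8 with slerp weights a = sin((1−f)δ)/sin δ ≈ 0.391, b = sin(fδ)/sin δ ≈ 0.643.
p = a·p₁ + b·p₂ ≈ (0.579, 0.310, 0.754); φ = arcsin(p_z) ≈ 48.92°, λ = atan2(p_y, p_x) ≈ 28.14°.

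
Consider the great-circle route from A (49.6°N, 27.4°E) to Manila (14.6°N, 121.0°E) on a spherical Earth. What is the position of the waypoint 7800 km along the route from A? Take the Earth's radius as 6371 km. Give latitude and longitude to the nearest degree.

Write both endpoints as unit vectors p₁, p₂ with components (cos φ cos λ, cos φ sin λ, sin φ).
The central angle between the endpoints is δ = arccos(p₁·p₂) ≈ 1.418 rad (81.2°). The total great-circle distance is δ·R ≈ 1.418 × 6371 ≈ 9032 km, so the target fraction is f = 7800/9032 ≈ 0.864.
Interpolate at f ≈ 0.864 with slerp weights a = sin((1−f)δ)/sin δ ≈ 0.194, b = sin(fδ)/sin δ ≈ 0.952.
p = a·p₁ + b·p₂ ≈ (-0.362, 0.847, 0.388); φ = arcsin(p_z) ≈ 22.83°, λ = atan2(p_y, p_x) ≈ 113.16°.

≈ (23°N, 113°E)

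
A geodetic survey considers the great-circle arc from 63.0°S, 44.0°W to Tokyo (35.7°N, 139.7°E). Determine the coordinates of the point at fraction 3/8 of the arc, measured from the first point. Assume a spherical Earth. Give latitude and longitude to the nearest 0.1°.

≈ 59.5°S, 146.9°E

The haversine formula gives a central angle δ ≈ 2.663 rad (152.6°) between the endpoints.
Interpolate at f = 3/8 with slerp weights a = sin((1−f)δ)/sin δ ≈ 2.164, b = sin(fδ)/sin δ ≈ 1.827.
p = a·p₁ + b·p₂ ≈ (-0.425, 0.277, -0.862); φ = arcsin(p_z) ≈ -59.49°, λ = atan2(p_y, p_x) ≈ 146.87°.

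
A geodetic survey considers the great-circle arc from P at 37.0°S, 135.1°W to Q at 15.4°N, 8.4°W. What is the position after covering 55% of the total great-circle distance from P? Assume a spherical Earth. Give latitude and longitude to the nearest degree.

Convert each endpoint to a unit vector on the sphere (x = cos φ cos λ, y = cos φ sin λ, z = sin φ).
The central angle between the endpoints is δ = arccos(p₁·p₂) ≈ 2.239 rad (128.3°).
Interpolate at f = 0.55 with slerp weights a = sin((1−f)δ)/sin δ ≈ 1.078, b = sin(fδ)/sin δ ≈ 1.202.
p = a·p₁ + b·p₂ ≈ (0.537, -0.777, -0.329); φ = arcsin(p_z) ≈ -19.23°, λ = atan2(p_y, p_x) ≈ -55.36°.

≈ 19°S, 55°W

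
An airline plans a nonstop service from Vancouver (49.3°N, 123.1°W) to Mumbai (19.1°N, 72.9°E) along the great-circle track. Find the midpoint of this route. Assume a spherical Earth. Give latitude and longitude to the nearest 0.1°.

≈ 71.4°N, 102.4°E

From cos δ = sin φ₁ sin φ₂ + cos φ₁ cos φ₂ cos Δλ, the central angle is δ ≈ 1.922 rad (110.1°).
Interpolate at f = 1/2 with slerp weights a = sin((1−f)δ)/sin δ ≈ 0.873, b = sin(fδ)/sin δ ≈ 0.873.
p = a·p₁ + b·p₂ ≈ (-0.068, 0.312, 0.948); φ = arcsin(p_z) ≈ 71.39°, λ = atan2(p_y, p_x) ≈ 102.37°.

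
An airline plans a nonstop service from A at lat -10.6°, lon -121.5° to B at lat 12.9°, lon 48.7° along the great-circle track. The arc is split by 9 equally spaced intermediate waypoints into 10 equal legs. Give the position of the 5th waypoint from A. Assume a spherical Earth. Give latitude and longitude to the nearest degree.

≈ lat 13°, lon -39°

Convert each endpoint to a unit vector on the sphere (x = cos φ cos λ, y = cos φ sin λ, z = sin φ).
The central angle between the endpoints is δ = arccos(p₁·p₂) ≈ 2.969 rad (170.1°).
Interpolate at f = 5/10 with slerp weights a = sin((1−f)δ)/sin δ ≈ 5.815, b = sin(fδ)/sin δ ≈ 5.815.
p = a·p₁ + b·p₂ ≈ (0.755, -0.615, 0.229); φ = arcsin(p_z) ≈ 13.21°, λ = atan2(p_y, p_x) ≈ -39.19°.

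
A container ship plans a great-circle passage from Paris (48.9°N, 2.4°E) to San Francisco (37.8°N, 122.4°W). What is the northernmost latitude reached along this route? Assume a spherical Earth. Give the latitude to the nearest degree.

The great circle lies in the plane with unit normal n̂ = (p₁ × p₂)/|p₁ × p₂|.
Here n̂_z ≈ -0.432; the vertex latitude is φ_max = arccos|n̂_z| ≈ 64.4°.
Check via Clairaut: cos φ_max = |cos φ₁| · sin C = cos(48.9°)·sin(41.1°) ≈ 0.432, again giving ≈ 64.4°.

≈ 64°N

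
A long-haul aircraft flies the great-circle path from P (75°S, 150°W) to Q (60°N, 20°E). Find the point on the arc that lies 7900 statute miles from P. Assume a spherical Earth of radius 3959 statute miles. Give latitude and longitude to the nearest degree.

Write both endpoints as unit vectors p₁, p₂ with components (cos φ cos λ, cos φ sin λ, sin φ).
The central angle between the endpoints is δ = arccos(p₁·p₂) ≈ 2.872 rad (164.6°). The total great-circle distance is δ·R ≈ 2.872 × 3959 ≈ 11371 mi, so the target fraction is f = 7900/11371 ≈ 0.695.
Interpolate at f ≈ 0.695 with slerp weights a = sin((1−f)δ)/sin δ ≈ 2.889, b = sin(fδ)/sin δ ≈ 3.425.
p = a·p₁ + b·p₂ ≈ (0.962, 0.212, 0.175); φ = arcsin(p_z) ≈ 10.08°, λ = atan2(p_y, p_x) ≈ 12.42°.

≈ (10°N, 12°E)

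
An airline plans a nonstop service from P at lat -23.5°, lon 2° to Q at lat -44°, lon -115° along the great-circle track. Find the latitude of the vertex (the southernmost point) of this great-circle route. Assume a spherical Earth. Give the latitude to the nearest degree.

≈ -54°

The great circle lies in the plane with unit normal n̂ = (p₁ × p₂)/|p₁ × p₂|.
Here n̂_z ≈ -0.588; the vertex latitude is φ_max = arccos|n̂_z| ≈ 54.0°.
Check via Clairaut: cos φ_max = |cos φ₁| · sin C = cos(23.5°)·sin(140.1°) ≈ 0.588, again giving ≈ 54.0°.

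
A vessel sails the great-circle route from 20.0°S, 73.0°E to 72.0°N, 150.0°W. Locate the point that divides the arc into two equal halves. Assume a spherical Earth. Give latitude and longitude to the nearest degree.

Convert each endpoint to a unit vector on the sphere (x = cos φ cos λ, y = cos φ sin λ, z = sin φ).
The central angle between the endpoints is δ = arccos(p₁·p₂) ≈ 2.138 rad (122.5°).
Interpolate at f = 1/2 with slerp weights a = sin((1−f)δ)/sin δ ≈ 1.040, b = sin(fδ)/sin δ ≈ 1.040.
p = a·p₁ + b·p₂ ≈ (0.007, 0.774, 0.633); φ = arcsin(p_z) ≈ 39.30°, λ = atan2(p_y, p_x) ≈ 89.45°.

≈ 39°N, 89°E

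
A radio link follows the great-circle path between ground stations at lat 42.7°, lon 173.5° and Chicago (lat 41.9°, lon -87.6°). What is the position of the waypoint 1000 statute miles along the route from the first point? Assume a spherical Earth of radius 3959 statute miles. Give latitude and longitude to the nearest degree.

≈ lat 50°, lon -168°

The haversine formula gives a central angle δ ≈ 1.194 rad (68.4°) between the endpoints. The total great-circle distance is δ·R ≈ 1.194 × 3959 ≈ 4726 mi, so the target fraction is f = 1000/4726 ≈ 0.212.
Interpolate at f ≈ 0.212 with slerp weights a = sin((1−f)δ)/sin δ ≈ 0.869, b = sin(fδ)/sin δ ≈ 0.269.
p = a·p₁ + b·p₂ ≈ (-0.626, -0.128, 0.769); φ = arcsin(p_z) ≈ 50.27°, λ = atan2(p_y, p_x) ≈ -168.49°.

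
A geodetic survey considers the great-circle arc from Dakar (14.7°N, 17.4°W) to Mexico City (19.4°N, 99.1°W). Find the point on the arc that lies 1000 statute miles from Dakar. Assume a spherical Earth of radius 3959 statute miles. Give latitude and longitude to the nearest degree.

≈ (18°N, 32°W)

From cos δ = sin φ₁ sin φ₂ + cos φ₁ cos φ₂ cos Δλ, the central angle is δ ≈ 1.353 rad (77.5°). The total great-circle distance is δ·R ≈ 1.353 × 3959 ≈ 5357 mi, so the target fraction is f = 1000/5357 ≈ 0.187.
Interpolate at f ≈ 0.187 with slerp weights a = sin((1−f)δ)/sin δ ≈ 0.913, b = sin(fδ)/sin δ ≈ 0.256.
p = a·p₁ + b·p₂ ≈ (0.805, -0.502, 0.317); φ = arcsin(p_z) ≈ 18.46°, λ = atan2(p_y, p_x) ≈ -31.99°.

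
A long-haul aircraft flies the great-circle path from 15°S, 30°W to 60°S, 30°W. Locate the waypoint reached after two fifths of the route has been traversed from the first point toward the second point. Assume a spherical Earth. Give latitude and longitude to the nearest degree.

Convert each endpoint to a unit vector on the sphere (x = cos φ cos λ, y = cos φ sin λ, z = sin φ).
The central angle between the endpoints is δ = arccos(p₁·p₂) ≈ 0.785 rad (45.0°).
Interpolate at f = 2/5 with slerp weights a = sin((1−f)δ)/sin δ ≈ 0.642, b = sin(fδ)/sin δ ≈ 0.437.
p = a·p₁ + b·p₂ ≈ (0.726, -0.419, -0.545); φ = arcsin(p_z) ≈ -33.00°, λ = atan2(p_y, p_x) ≈ -30.00°.

≈ 33°S, 30°W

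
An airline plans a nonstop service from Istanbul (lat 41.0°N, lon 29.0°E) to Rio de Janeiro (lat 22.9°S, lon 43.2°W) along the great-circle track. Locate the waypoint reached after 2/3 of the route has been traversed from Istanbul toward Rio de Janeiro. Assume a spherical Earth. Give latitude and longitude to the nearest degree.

From cos δ = sin φ₁ sin φ₂ + cos φ₁ cos φ₂ cos Δλ, the central angle is δ ≈ 1.614 rad (92.5°).
Interpolate at f = 2/3 with slerp weights a = sin((1−f)δ)/sin δ ≈ 0.513, b = sin(fδ)/sin δ ≈ 0.881.
p = a·p₁ + b·p₂ ≈ (0.930, -0.368, -0.006); φ = arcsin(p_z) ≈ -0.36°, λ = atan2(p_y, p_x) ≈ -21.58°.

≈ lat 0°N, lon 22°W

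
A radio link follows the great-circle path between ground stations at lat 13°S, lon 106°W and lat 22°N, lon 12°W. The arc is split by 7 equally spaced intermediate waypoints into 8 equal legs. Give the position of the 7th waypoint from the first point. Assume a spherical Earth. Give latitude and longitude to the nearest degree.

≈ lat 19°N, lon 25°W

Write both endpoints as unit vectors p₁, p₂ with components (cos φ cos λ, cos φ sin λ, sin φ).
The central angle between the endpoints is δ = arccos(p₁·p₂) ≈ 1.719 rad (98.5°).
Interpolate at f = 7/8 with slerp weights a = sin((1−f)δ)/sin δ ≈ 0.216, b = sin(fδ)/sin δ ≈ 1.009.
p = a·p₁ + b·p₂ ≈ (0.857, -0.396, 0.329); φ = arcsin(p_z) ≈ 19.23°, λ = atan2(p_y, p_x) ≈ -24.82°.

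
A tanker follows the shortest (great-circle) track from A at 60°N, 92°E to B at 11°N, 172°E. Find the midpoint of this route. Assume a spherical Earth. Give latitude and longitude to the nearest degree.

Write both endpoints as unit vectors p₁, p₂ with components (cos φ cos λ, cos φ sin λ, sin φ).
The central angle between the endpoints is δ = arccos(p₁·p₂) ≈ 1.318 rad (75.5°).
Interpolate at f = 1/2 with slerp weights a = sin((1−f)δ)/sin δ ≈ 0.632, b = sin(fδ)/sin δ ≈ 0.632.
p = a·p₁ + b·p₂ ≈ (-0.626, 0.402, 0.668); φ = arcsin(p_z) ≈ 41.93°, λ = atan2(p_y, p_x) ≈ 147.26°.

≈ 42°N, 147°E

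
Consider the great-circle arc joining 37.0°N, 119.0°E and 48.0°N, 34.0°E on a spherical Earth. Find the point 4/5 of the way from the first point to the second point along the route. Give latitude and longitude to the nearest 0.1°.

≈ 51.6°N, 51.9°E

From cos δ = sin φ₁ sin φ₂ + cos φ₁ cos φ₂ cos Δλ, the central angle is δ ≈ 1.054 rad (60.4°).
Interpolate at f = 4/5 with slerp weights a = sin((1−f)δ)/sin δ ≈ 0.241, b = sin(fδ)/sin δ ≈ 0.859.
p = a·p₁ + b·p₂ ≈ (0.383, 0.490, 0.783); φ = arcsin(p_z) ≈ 51.56°, λ = atan2(p_y, p_x) ≈ 51.94°.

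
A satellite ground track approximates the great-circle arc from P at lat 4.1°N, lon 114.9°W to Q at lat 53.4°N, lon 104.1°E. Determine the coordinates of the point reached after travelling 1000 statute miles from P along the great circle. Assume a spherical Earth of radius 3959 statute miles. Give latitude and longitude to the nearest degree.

≈ lat 17°N, lon 121°W

Convert each endpoint to a unit vector on the sphere (x = cos φ cos λ, y = cos φ sin λ, z = sin φ).
The central angle between the endpoints is δ = arccos(p₁·p₂) ≈ 1.988 rad (113.9°). The total great-circle distance is δ·R ≈ 1.988 × 3959 ≈ 7869 mi, so the target fraction is f = 1000/7869 ≈ 0.127.
Interpolate at f ≈ 0.127 with slerp weights a = sin((1−f)δ)/sin δ ≈ 1.079, b = sin(fδ)/sin δ ≈ 0.273.
p = a·p₁ + b·p₂ ≈ (-0.493, -0.818, 0.297); φ = arcsin(p_z) ≈ 17.25°, λ = atan2(p_y, p_x) ≈ -121.06°.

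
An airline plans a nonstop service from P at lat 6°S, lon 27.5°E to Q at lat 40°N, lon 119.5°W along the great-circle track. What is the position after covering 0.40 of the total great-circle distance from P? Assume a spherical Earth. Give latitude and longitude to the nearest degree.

≈ lat 36°N, lon 9°W

Convert each endpoint to a unit vector on the sphere (x = cos φ cos λ, y = cos φ sin λ, z = sin φ).
The central angle between the endpoints is δ = arccos(p₁·p₂) ≈ 2.355 rad (134.9°).
Interpolate at f = 0.40 with slerp weights a = sin((1−f)δ)/sin δ ≈ 1.395, b = sin(fδ)/sin δ ≈ 1.142.
p = a·p₁ + b·p₂ ≈ (0.800, -0.121, 0.588); φ = arcsin(p_z) ≈ 36.04°, λ = atan2(p_y, p_x) ≈ -8.61°.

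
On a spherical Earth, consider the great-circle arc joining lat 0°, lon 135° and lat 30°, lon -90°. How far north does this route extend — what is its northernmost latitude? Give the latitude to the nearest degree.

≈ 39°

The great circle lies in the plane with unit normal n̂ = (p₁ × p₂)/|p₁ × p₂|.
Here n̂_z ≈ +0.775; the vertex latitude is φ_max = arccos|n̂_z| ≈ 39.2°.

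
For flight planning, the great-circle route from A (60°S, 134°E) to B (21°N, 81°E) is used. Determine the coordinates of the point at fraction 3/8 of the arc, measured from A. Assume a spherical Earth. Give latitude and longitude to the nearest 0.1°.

From cos δ = sin φ₁ sin φ₂ + cos φ₁ cos φ₂ cos Δλ, the central angle is δ ≈ 1.600 rad (91.7°).
Interpolate at f = 3/8 with slerp weights a = sin((1−f)δ)/sin δ ≈ 0.842, b = sin(fδ)/sin δ ≈ 0.565.
p = a·p₁ + b·p₂ ≈ (-0.210, 0.824, -0.527); φ = arcsin(p_z) ≈ -31.78°, λ = atan2(p_y, p_x) ≈ 104.30°.

≈ (31.8°S, 104.3°E)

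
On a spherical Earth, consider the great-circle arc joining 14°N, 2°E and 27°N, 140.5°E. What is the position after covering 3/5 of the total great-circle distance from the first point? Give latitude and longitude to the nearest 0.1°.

≈ 47.1°N, 82.7°E

From cos δ = sin φ₁ sin φ₂ + cos φ₁ cos φ₂ cos Δλ, the central angle is δ ≈ 2.138 rad (122.5°).
Interpolate at f = 3/5 with slerp weights a = sin((1−f)δ)/sin δ ≈ 0.895, b = sin(fδ)/sin δ ≈ 1.137.
p = a·p₁ + b·p₂ ≈ (0.086, 0.675, 0.733); φ = arcsin(p_z) ≈ 47.13°, λ = atan2(p_y, p_x) ≈ 82.72°.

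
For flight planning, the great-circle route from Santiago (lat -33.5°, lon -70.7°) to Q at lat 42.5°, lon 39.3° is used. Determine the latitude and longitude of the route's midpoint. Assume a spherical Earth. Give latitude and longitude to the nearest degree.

≈ lat 8°, lon -21°

The haversine formula gives a central angle δ ≈ 2.193 rad (125.7°) between the endpoints.
Interpolate at f = 1/2 with slerp weights a = sin((1−f)δ)/sin δ ≈ 1.095, b = sin(fδ)/sin δ ≈ 1.095.
p = a·p₁ + b·p₂ ≈ (0.927, -0.351, 0.135); φ = arcsin(p_z) ≈ 7.78°, λ = atan2(p_y, p_x) ≈ -20.72°.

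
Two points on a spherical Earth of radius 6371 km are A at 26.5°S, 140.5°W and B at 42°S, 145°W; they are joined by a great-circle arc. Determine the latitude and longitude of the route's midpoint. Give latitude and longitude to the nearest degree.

Convert each endpoint to a unit vector on the sphere (x = cos φ cos λ, y = cos φ sin λ, z = sin φ).
The central angle between the endpoints is δ = arccos(p₁·p₂) ≈ 0.278 rad (15.9°).
Interpolate at f = 1/2 with slerp weights a = sin((1−f)δ)/sin δ ≈ 0.505, b = sin(fδ)/sin δ ≈ 0.505.
p = a·p₁ + b·p₂ ≈ (-0.656, -0.503, -0.563); φ = arcsin(p_z) ≈ -34.27°, λ = atan2(p_y, p_x) ≈ -142.54°.

≈ 34°S, 143°W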